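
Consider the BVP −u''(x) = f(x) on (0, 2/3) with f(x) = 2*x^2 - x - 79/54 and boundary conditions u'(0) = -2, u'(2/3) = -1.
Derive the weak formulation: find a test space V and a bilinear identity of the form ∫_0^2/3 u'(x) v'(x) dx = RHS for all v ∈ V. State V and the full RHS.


V = H^1(0, 2/3) (v unrestricted at boundary; u is determined up to an additive constant); weak form: ∫_0^2/3 u'v' dx = ∫_0^2/3 (2*x^2 - x - 79/54) v dx − v(2/3) + 2·v(0) for all v ∈ V.

Multiply both sides by a test function v and integrate from 0 to 2/3:
  ∫_0^2/3 −u''(x) v(x) dx = ∫_0^2/3 f(x) v(x) dx.
Integrate the LHS by parts once:
  ∫_0^2/3 −u'' v dx = −[u'(x) v(x)]_0^2/3 + ∫_0^2/3 u'(x) v'(x) dx.
Thus ∫_0^2/3 u'(x) v'(x) dx = ∫_0^2/3 f(x) v(x) dx + [u'(x) v(x)]_0^2/3.
Choose V so that boundary terms are either known or forced to vanish.
u has inhomogeneous Neumann u'(0) = -2, u'(2/3) = -1. [u' v]_0^2/3 = (-1)·v(2/3) − (-2)·v(0) = − v(2/3) + 2·v(0). Take V = H^1(0, 2/3); boundary term becomes part of RHS.
Weak formulation: find u (satisfying any essential BC) such that ∫_0^2/3 u'(x) v'(x) dx = ∫_0^2/3 f v dx − v(2/3) + 2·v(0) for all v ∈ V (Neumann data are natural BCs: they enter the RHS as boundary terms).
Substituting f(x) = 2*x^2 - x - 79/54, the right-hand side is ∫_0^2/3 (2*x^2 - x - 79/54) v dx − v(2/3) + 2·v(0).
Compatibility check (pure Neumann): taking v ≡ 1 ∈ V gives 0 = ∫_0^2/3 f dx + (-1) − (-2), i.e. ∫_0^2/3 f dx must equal u'(0) − u'(2/3) = -1. Indeed ∫_0^2/3 (2*x^2 - x - 79/54) dx = -1, so the data are compatible. The solution is then unique only up to an additive constant (fix it e.g. by requiring ∫_0^2/3 u dx = 0).


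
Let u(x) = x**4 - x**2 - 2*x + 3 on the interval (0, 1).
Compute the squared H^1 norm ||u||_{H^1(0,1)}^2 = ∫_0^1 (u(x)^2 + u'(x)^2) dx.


||u||_{H^1}^2 = 374/45

The H^1 norm (squared) on an interval (0, L) is
  ||u||_{H^1}^2 = ∫_0^L u(x)^2 dx + ∫_0^L u'(x)^2 dx.
Compute u'(x) = 4*x**3 - 2*x - 2.
Then u(x)^2 = x**8 - 2*x**6 - 4*x**5 + 7*x**4 + 4*x**3 - 2*x**2 - 12*x + 9 and u'(x)^2 = 16*x**6 - 16*x**4 - 16*x**3 + 4*x**2 + 8*x + 4.
Integrate each monomial from 0 to 1 using ∫_0^1 c·x^n dx = c·1^(n+1)/(n+1):
  ∫_0^1 u(x)^2 dx = ∫_0^1 (x^8 - 2*x^6 - 4*x^5 + 7*x^4 + 4*x^3 - 2*x^2 - 12*x + 9) dx. Term by term:
    ∫_0^1 x^8 dx = 1/9;  ∫_0^1 -2*x^6 dx = -2/7;  ∫_0^1 -4*x^5 dx = -2/3;
    ∫_0^1 7*x^4 dx = 7/5;  ∫_0^1 4*x^3 dx = 1;  ∫_0^1 -2*x^2 dx = -2/3;
    ∫_0^1 -12*x dx = -6;  ∫_0^1 9 dx = 9.
  Sum: 1/9 − 2/7 − 2/3 + 7/5 + 1 − 2/3 − 6 + 9 = 1226/315.
  ∫_0^1 u'(x)^2 dx = ∫_0^1 (16*x^6 - 16*x^4 - 16*x^3 + 4*x^2 + 8*x + 4) dx. Term by term:
    ∫_0^1 16*x^6 dx = 16/7;  ∫_0^1 -16*x^4 dx = -16/5;  ∫_0^1 -16*x^3 dx = -4;
    ∫_0^1 4*x^2 dx = 4/3;  ∫_0^1 8*x dx = 4;  ∫_0^1 4 dx = 4.
  Sum: 16/7 − 16/5 − 4 + 4/3 + 4 + 4 = 464/105.
Adding: ||u||_{H^1}^2 = 1226/315 + 464/105 = 374/45.


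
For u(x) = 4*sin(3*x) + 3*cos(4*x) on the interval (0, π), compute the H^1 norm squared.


||u||_{H^1(0,π)}^2 = -2448/7 + 313*π/2

u'(x) = -12*sin(4*x) + 12*cos(3*x).
Expand u² and (u')² and integrate term by term on (0, π), using: for integers n ≥ 1, ∫_0^π sin²(nx) dx = ∫_0^π cos²(nx) dx = π/2; for n ≠ n', ∫_0^π sin(nx)sin(n'x) dx = ∫_0^π cos(nx)cos(n'x) dx = 0; and by product-to-sum, ∫_0^π sin(nx)cos(n'x) dx = ½∫_0^π [sin((n+n')x) + sin((n−n')x)] dx, which is 0 when n+n' is even and 2n/(n²−n'²) when n+n' is odd (it need not vanish on (0, π)).
  u² squared terms: (3)²·∫cos(4x)² dx = 9·π/2 = 9*π/2;  (4)²·∫sin(3x)² dx = 16·π/2 = 8*π.
  u² cross terms: 2·(3)·(4)·∫cos(4x)·sin(3x) dx = 24·(-6/7) = -144/7.
  So ∫_0^π u² dx = 9*π/2 + 8*π − 144/7 = -144/7 + 25*π/2.
  (u')² squared terms: (-12)²·∫sin(4x)² dx = 144·π/2 = 72*π;  (12)²·∫cos(3x)² dx = 144·π/2 = 72*π.
  (u')² cross terms: 2·(-12)·(12)·∫sin(4x)·cos(3x) dx = -288·(8/7) = -2304/7.
  So ∫_0^π (u')² dx = 72*π + 72*π − 2304/7 = -2304/7 + 144*π.
||u||_{H^1}^2 = (-144/7 + 25*π/2) + (-2304/7 + 144*π) = -2448/7 + 313*π/2.


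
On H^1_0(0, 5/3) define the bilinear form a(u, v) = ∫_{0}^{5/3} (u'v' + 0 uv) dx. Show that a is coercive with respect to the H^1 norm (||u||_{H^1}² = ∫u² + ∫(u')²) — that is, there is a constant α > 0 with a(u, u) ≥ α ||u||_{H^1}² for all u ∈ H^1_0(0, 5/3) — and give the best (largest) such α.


α = 9*π^2/(25 + 9*π^2)

Coercivity of a(·,·) on H^1_0(0, 5/3) means a(u, u) ≥ α ||u||_{H^1}² for every u ∈ H^1_0.
The interval has length L = 5/3, and Poincaré/coercivity depend only on L. Here a(u, u) = ∫(u')² + (0)·∫u².
Here c = 0, so a(u,u) = ∫(u')² alone. The condition a(u,u) ≥ α||u||_{H^1}² reads (1−α)∫(u')² ≥ (α−c)∫u². Any admissible α is ≤ 1 (rapidly oscillating u have ∫u²/∫(u')² → 0), and α = 1 would force 0 ≥ (1−c)∫u², impossible since c < 1; so 1−α > 0. By the sharp Poincaré inequality on H^1_0 of an interval of length L, ∫(u')² ≥ (π/L)²∫u² with equality for the first sine mode sin(π(x−x₀)/L) (x₀ the left endpoint), so the inequality holds for all u iff (1−α)(π/L)² ≥ α − c, i.e. α ≤ ((π/L)² + c)/((π/L)² + 1) = (1 + c(L/π)²)/(1 + (L/π)²). (Direct route, valid since c ≤ 0: Poincaré gives c∫u² ≥ c(L/π)²∫(u')², so a(u,u) ≥ (1 + c(L/π)²)∫(u')², while ||u||_{H^1}² ≤ (1 + (L/π)²)∫(u')²; dividing yields the same α.) With (π/L)² = 9*π^2/25 and c = 0, the largest admissible constant is α = ((π/L)² + c)/((π/L)² + 1).
Simplifying, α = 9*π^2/(25 + 9*π^2).


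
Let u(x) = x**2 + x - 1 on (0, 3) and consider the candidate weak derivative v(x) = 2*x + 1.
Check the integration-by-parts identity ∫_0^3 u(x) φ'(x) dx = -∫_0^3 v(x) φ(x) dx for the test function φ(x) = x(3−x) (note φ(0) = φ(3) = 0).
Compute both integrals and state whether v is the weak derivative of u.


LHS = -18, RHS = -18. Yes, v = u' weakly.

u(x) = x**2 + x - 1, classical derivative u'(x) = 2*x + 1.
φ(x) = x(3−x), so φ'(x) = 3 - 2*x.
Note φ(0) = φ(3) = 0, so the boundary term u·φ vanishes.
LHS = ∫_0^3 u(x) φ'(x) dx = ∫_0^3 (-2*x^3 + x^2 + 5*x - 3) dx. Term by term:
  ∫_0^3 -2*x^3 dx = -81/2;  ∫_0^3 x^2 dx = 9;  ∫_0^3 5*x dx = 45/2;
  ∫_0^3 -3 dx = -9.
Sum: -81/2 + 9 + 45/2 − 9 = -18.
So LHS = -18.
∫_0^3 v(x) φ(x) dx = ∫_0^3 (-2*x^3 + 5*x^2 + 3*x) dx. Term by term:
  ∫_0^3 -2*x^3 dx = -81/2;  ∫_0^3 5*x^2 dx = 45;  ∫_0^3 3*x dx = 27/2.
Sum: -81/2 + 45 + 27/2 = 18.
So RHS = -∫_0^3 v(x) φ(x) dx = -18.
LHS = RHS, so the identity holds for this test φ.
Moreover u is smooth here and v(x) = u'(x) = 2*x + 1 pointwise, so the identity holds for every test function. Hence v is the weak derivative of u.


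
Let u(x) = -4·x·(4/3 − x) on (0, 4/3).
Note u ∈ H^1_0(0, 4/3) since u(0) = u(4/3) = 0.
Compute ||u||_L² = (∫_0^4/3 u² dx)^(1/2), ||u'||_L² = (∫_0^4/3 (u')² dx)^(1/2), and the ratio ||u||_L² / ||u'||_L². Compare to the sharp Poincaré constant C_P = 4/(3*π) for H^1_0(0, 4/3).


||u||_L² / ||u'||_L² = 2*sqrt(10)/15 < C_P = 4/(3*π).

u(x) = -4·x·(4/3 − x), so u'(x) = 8*x - 16/3.
u(x) = -4·x·(4/3 − x) vanishes at x = 0 and x = 4/3, so u ∈ H^1_0(0, 4/3). Differentiate via the product rule and integrate the resulting polynomials term by term.
  ∫_0^4/3 u² dx = ∫_0^4/3 (16*x^4 - 128*x^3/3 + 256*x^2/9) dx. Term by term:
    ∫_0^4/3 16*x^4 dx = 16384/1215;  ∫_0^4/3 -128*x^3/3 dx = -8192/243;  ∫_0^4/3 256*x^2/9 dx = 16384/729.
  Sum: 16384/1215 − 8192/243 + 16384/729 = 8192/3645.
  ∫_0^4/3 (u')² dx = ∫_0^4/3 (64*x^2 - 256*x/3 + 256/9) dx. Term by term:
    ∫_0^4/3 64*x^2 dx = 4096/81;  ∫_0^4/3 -256*x/3 dx = -2048/27;  ∫_0^4/3 256/9 dx = 1024/27.
  Sum: 4096/81 − 2048/27 + 1024/27 = 1024/81.
∫_0^4/3 u² dx = 8192/3645, so ||u||_L² = 64*sqrt(10)/135.
∫_0^4/3 (u')² dx = 1024/81, so ||u'||_L² = 32/9.
Ratio ||u||_L² / ||u'||_L² = 2*sqrt(10)/15.
Sharp Poincaré constant on H^1_0(0, 4/3) is C_P = L/π = 4/(3*π), achieved by sin(3*π/4·x).
A polynomial bump cannot attain the sharp Poincaré constant (only the first sine eigenfunction does), so the ratio is strictly less than C_P, consistent with ||u||_L² ≤ C_P ||u'||_L².


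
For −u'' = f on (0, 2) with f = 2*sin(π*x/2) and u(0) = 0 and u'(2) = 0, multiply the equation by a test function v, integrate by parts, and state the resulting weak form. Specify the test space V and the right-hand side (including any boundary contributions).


V = {v ∈ H^1(0, 2) : v(0) = 0} (test functions vanish at x = 0 where u is specified); weak form: ∫_0^2 u'v' dx = ∫_0^2 (2*sin(π*x/2)) v dx for all v ∈ V.

Multiply both sides by a test function v and integrate from 0 to 2:
  ∫_0^2 −u''(x) v(x) dx = ∫_0^2 f(x) v(x) dx.
Integrate the LHS by parts once:
  ∫_0^2 −u'' v dx = −[u'(x) v(x)]_0^2 + ∫_0^2 u'(x) v'(x) dx.
Thus ∫_0^2 u'(x) v'(x) dx = ∫_0^2 f(x) v(x) dx + [u'(x) v(x)]_0^2.
Choose V so that boundary terms are either known or forced to vanish.
Mixed BC: u(0) = 0 (Dirichlet) and u'(2) = 0 (Neumann). Define V = {v ∈ H^1(0, 2) : v(0) = 0}. Then [u' v]_0^2 = u'(2)·v(2) − u'(0)·0 = 0.
Weak formulation: find u (satisfying any essential BC) such that ∫_0^2 u'(x) v'(x) dx = ∫_0^2 f v dx for all v ∈ V (Dirichlet at 0 absorbed into V; the Neumann datum at x = 2 is zero, so no boundary term remains).
Substituting f(x) = 2*sin(π*x/2), the right-hand side is ∫_0^2 (2*sin(π*x/2)) v dx.


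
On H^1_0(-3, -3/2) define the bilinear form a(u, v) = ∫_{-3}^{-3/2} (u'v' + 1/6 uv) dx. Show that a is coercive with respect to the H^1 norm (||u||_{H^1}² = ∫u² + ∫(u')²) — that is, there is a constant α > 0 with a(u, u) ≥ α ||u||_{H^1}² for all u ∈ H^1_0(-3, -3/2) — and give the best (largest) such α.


α = (3 + 8*π^2)/(2*(9 + 4*π^2))

Coercivity of a(·,·) on H^1_0(-3, -3/2) means a(u, u) ≥ α ||u||_{H^1}² for every u ∈ H^1_0.
The interval has length L = 3/2, and Poincaré/coercivity depend only on L. Here a(u, u) = ∫(u')² + (1/6)·∫u².
Here 0 < c = 1/6 < 1. The condition a(u,u) ≥ α||u||_{H^1}² reads (1−α)∫(u')² ≥ (α−c)∫u². Any admissible α is ≤ 1 (rapidly oscillating u have ∫u²/∫(u')² → 0), and α = 1 would force 0 ≥ (1−c)∫u², impossible since c < 1; so 1−α > 0. By the sharp Poincaré inequality on H^1_0 of an interval of length L, ∫(u')² ≥ (π/L)²∫u² with equality for the first sine mode sin(π(x−x₀)/L) (x₀ the left endpoint), so the inequality holds for all u iff (1−α)(π/L)² ≥ α − c, i.e. α ≤ ((π/L)² + c)/((π/L)² + 1) = (1 + c(L/π)²)/(1 + (L/π)²). With (π/L)² = 4*π^2/9 and c = 1/6, the largest admissible constant is α = ((π/L)² + c)/((π/L)² + 1).
Simplifying, α = (3 + 8*π^2)/(2*(9 + 4*π^2)).


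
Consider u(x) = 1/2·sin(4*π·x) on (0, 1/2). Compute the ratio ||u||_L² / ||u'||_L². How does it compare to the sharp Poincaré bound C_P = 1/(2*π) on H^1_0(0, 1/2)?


||u||_L² / ||u'||_L² = 1/(4*π) < C_P = 1/(2*π).

u(x) = 1/2·sin(4*π·x), so u'(x) = 2*π*cos(4*π*x).
Writing u(x) = A·sin(kπx/L) with A = 1/2 and k = 2, use ∫_0^L sin²(kπx/L) dx = L/2 and ∫_0^L cos²(kπx/L) dx = L/2.
u² = 1/4·sin²(4*π·x) and (u')² = 4*π^2·cos²(4*π·x), and each of sin², cos² integrates to L/2 = 1/4 over (0, 1/2).
∫_0^1/2 u² dx = 1/16, so ||u||_L² = 1/4.
∫_0^1/2 (u')² dx = π^2, so ||u'||_L² = π.
Ratio ||u||_L² / ||u'||_L² = 1/(4*π).
Sharp Poincaré constant on H^1_0(0, 1/2) is C_P = L/π = 1/(2*π), achieved by sin(2*π·x).
This is the k = 2 harmonic; the ratio L/(kπ) is strictly less than C_P = L/π, consistent with the sharp inequality ||u||_L² ≤ C_P ||u'||_L².


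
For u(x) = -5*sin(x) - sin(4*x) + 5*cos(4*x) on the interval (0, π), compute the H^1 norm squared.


||u||_{H^1(0,π)}^2 = 340/3 + 246*π

u'(x) = -20*sin(4*x) - 5*cos(x) - 4*cos(4*x).
Expand u² and (u')² and integrate term by term on (0, π), using: for integers n ≥ 1, ∫_0^π sin²(nx) dx = ∫_0^π cos²(nx) dx = π/2; for n ≠ n', ∫_0^π sin(nx)sin(n'x) dx = ∫_0^π cos(nx)cos(n'x) dx = 0; and by product-to-sum, ∫_0^π sin(nx)cos(n'x) dx = ½∫_0^π [sin((n+n')x) + sin((n−n')x)] dx, which is 0 when n+n' is even and 2n/(n²−n'²) when n+n' is odd (it need not vanish on (0, π)).
  u² squared terms: (-1)²·∫sin(4x)² dx = 1·π/2 = π/2;  (-5)²·∫sin(x)² dx = 25·π/2 = 25*π/2;  (5)²·∫cos(4x)² dx = 25·π/2 = 25*π/2.
  u² cross terms: 2·(-1)·(-5)·∫sin(4x)·sin(x) dx = 10·(0) = 0;  2·(-1)·(5)·∫sin(4x)·cos(4x) dx = -10·(0) = 0;  2·(-5)·(5)·∫sin(x)·cos(4x) dx = -50·(-2/15) = 20/3.
  So ∫_0^π u² dx = π/2 + 25*π/2 + 25*π/2 + 0 + 0 + 20/3 = 20/3 + 51*π/2.
  (u')² squared terms: (-20)²·∫sin(4x)² dx = 400·π/2 = 200*π;  (-5)²·∫cos(x)² dx = 25·π/2 = 25*π/2;  (-4)²·∫cos(4x)² dx = 16·π/2 = 8*π.
  (u')² cross terms: 2·(-20)·(-5)·∫sin(4x)·cos(x) dx = 200·(8/15) = 320/3;  2·(-20)·(-4)·∫sin(4x)·cos(4x) dx = 160·(0) = 0;  2·(-5)·(-4)·∫cos(x)·cos(4x) dx = 40·(0) = 0.
  So ∫_0^π (u')² dx = 200*π + 25*π/2 + 8*π + 320/3 + 0 + 0 = 320/3 + 441*π/2.
||u||_{H^1}^2 = (20/3 + 51*π/2) + (320/3 + 441*π/2) = 340/3 + 246*π.


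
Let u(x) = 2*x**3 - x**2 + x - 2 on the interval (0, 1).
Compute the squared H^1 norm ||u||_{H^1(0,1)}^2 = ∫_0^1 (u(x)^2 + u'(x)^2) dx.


||u||_{H^1}^2 = 1597/210

The H^1 norm (squared) on an interval (0, L) is
  ||u||_{H^1}^2 = ∫_0^L u(x)^2 dx + ∫_0^L u'(x)^2 dx.
Compute u'(x) = 6*x**2 - 2*x + 1.
Then u(x)^2 = 4*x**6 - 4*x**5 + 5*x**4 - 10*x**3 + 5*x**2 - 4*x + 4 and u'(x)^2 = 36*x**4 - 24*x**3 + 16*x**2 - 4*x + 1.
Integrate each monomial from 0 to 1 using ∫_0^1 c·x^n dx = c·1^(n+1)/(n+1):
  ∫_0^1 u(x)^2 dx = ∫_0^1 (4*x^6 - 4*x^5 + 5*x^4 - 10*x^3 + 5*x^2 - 4*x + 4) dx. Term by term:
    ∫_0^1 4*x^6 dx = 4/7;  ∫_0^1 -4*x^5 dx = -2/3;  ∫_0^1 5*x^4 dx = 1;
    ∫_0^1 -10*x^3 dx = -5/2;  ∫_0^1 5*x^2 dx = 5/3;  ∫_0^1 -4*x dx = -2;
    ∫_0^1 4 dx = 4.
  Sum: 4/7 − 2/3 + 1 − 5/2 + 5/3 − 2 + 4 = 29/14.
  ∫_0^1 u'(x)^2 dx = ∫_0^1 (36*x^4 - 24*x^3 + 16*x^2 - 4*x + 1) dx. Term by term:
    ∫_0^1 36*x^4 dx = 36/5;  ∫_0^1 -24*x^3 dx = -6;  ∫_0^1 16*x^2 dx = 16/3;
    ∫_0^1 -4*x dx = -2;  ∫_0^1 1 dx = 1.
  Sum: 36/5 − 6 + 16/3 − 2 + 1 = 83/15.
Adding: ||u||_{H^1}^2 = 29/14 + 83/15 = 1597/210.


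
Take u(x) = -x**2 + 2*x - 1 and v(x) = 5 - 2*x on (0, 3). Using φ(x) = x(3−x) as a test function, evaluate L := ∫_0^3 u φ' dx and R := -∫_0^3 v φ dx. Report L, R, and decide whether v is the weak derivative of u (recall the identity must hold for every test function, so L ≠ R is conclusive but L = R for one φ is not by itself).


LHS = 9/2, RHS = -9. No, v is not the weak derivative of u.

u(x) = -x**2 + 2*x - 1, classical derivative u'(x) = 2 - 2*x.
φ(x) = x(3−x), so φ'(x) = 3 - 2*x.
Note φ(0) = φ(3) = 0, so the boundary term u·φ vanishes.
LHS = ∫_0^3 u(x) φ'(x) dx = ∫_0^3 (2*x^3 - 7*x^2 + 8*x - 3) dx. Term by term:
  ∫_0^3 2*x^3 dx = 81/2;  ∫_0^3 -7*x^2 dx = -63;  ∫_0^3 8*x dx = 36;
  ∫_0^3 -3 dx = -9.
Sum: 81/2 − 63 + 36 − 9 = 9/2.
So LHS = 9/2.
∫_0^3 v(x) φ(x) dx = ∫_0^3 (2*x^3 - 11*x^2 + 15*x) dx. Term by term:
  ∫_0^3 2*x^3 dx = 81/2;  ∫_0^3 -11*x^2 dx = -99;  ∫_0^3 15*x dx = 135/2.
Sum: 81/2 − 99 + 135/2 = 9.
So RHS = -∫_0^3 v(x) φ(x) dx = -9.
LHS − RHS = 27/2 ≠ 0, so the identity fails.
(For a valid weak derivative the identity must hold for EVERY test function, in particular this one. The failure shows v is NOT the weak derivative of u.)
Correct weak derivative would be u'(x) = 2 - 2*x.


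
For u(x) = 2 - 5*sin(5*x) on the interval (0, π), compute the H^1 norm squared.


||u||_{H^1(0,π)}^2 = -8 + 329*π

u'(x) = -25*cos(5*x).
Expand u² and (u')² and integrate term by term on (0, π), using: for integers n ≥ 1, ∫_0^π sin²(nx) dx = ∫_0^π cos²(nx) dx = π/2; for n ≠ n', ∫_0^π sin(nx)sin(n'x) dx = ∫_0^π cos(nx)cos(n'x) dx = 0; and by product-to-sum, ∫_0^π sin(nx)cos(n'x) dx = ½∫_0^π [sin((n+n')x) + sin((n−n')x)] dx, which is 0 when n+n' is even and 2n/(n²−n'²) when n+n' is odd (it need not vanish on (0, π)). For the constant mode: ∫_0^π 1 dx = π, ∫_0^π cos(nx) dx = 0, ∫_0^π sin(nx) dx = (1−(−1)^n)/n.
  u² squared terms: (2)²·∫1 dx = 4·π = 4*π;  (-5)²·∫sin(5x)² dx = 25·π/2 = 25*π/2.
  u² cross terms: 2·(2)·(-5)·∫1·sin(5x) dx = -20·(2/5) = -8.
  So ∫_0^π u² dx = 4*π + 25*π/2 − 8 = -8 + 33*π/2.
  (u')² squared terms: (-25)²·∫cos(5x)² dx = 625·π/2 = 625*π/2.
  So ∫_0^π (u')² dx = 625*π/2.
||u||_{H^1}^2 = (-8 + 33*π/2) + (625*π/2) = -8 + 329*π.


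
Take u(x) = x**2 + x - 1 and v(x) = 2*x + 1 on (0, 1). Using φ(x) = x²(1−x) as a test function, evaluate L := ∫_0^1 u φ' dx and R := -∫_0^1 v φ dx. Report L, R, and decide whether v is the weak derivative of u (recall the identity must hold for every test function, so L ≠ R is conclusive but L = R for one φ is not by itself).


LHS = -11/60, RHS = -11/60. Yes, v = u' weakly.

u(x) = x**2 + x - 1, classical derivative u'(x) = 2*x + 1.
φ(x) = x²(1−x), so φ'(x) = x*(2 - 3*x).
Note φ(0) = φ(1) = 0, so the boundary term u·φ vanishes.
LHS = ∫_0^1 u(x) φ'(x) dx = ∫_0^1 (-3*x^4 - x^3 + 5*x^2 - 2*x) dx. Term by term:
  ∫_0^1 -3*x^4 dx = -3/5;  ∫_0^1 -x^3 dx = -1/4;  ∫_0^1 5*x^2 dx = 5/3;
  ∫_0^1 -2*x dx = -1.
Sum: -3/5 − 1/4 + 5/3 − 1 = -11/60.
So LHS = -11/60.
∫_0^1 v(x) φ(x) dx = ∫_0^1 (-2*x^4 + x^3 + x^2) dx. Term by term:
  ∫_0^1 -2*x^4 dx = -2/5;  ∫_0^1 x^3 dx = 1/4;  ∫_0^1 x^2 dx = 1/3.
Sum: -2/5 + 1/4 + 1/3 = 11/60.
So RHS = -∫_0^1 v(x) φ(x) dx = -11/60.
LHS = RHS, so the identity holds for this test φ.
Moreover u is smooth here and v(x) = u'(x) = 2*x + 1 pointwise, so the identity holds for every test function. Hence v is the weak derivative of u.


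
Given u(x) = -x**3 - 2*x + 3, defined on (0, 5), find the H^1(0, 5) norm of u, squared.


||u||_{H^1}^2 = 795055/42

The H^1 norm (squared) on an interval (0, L) is
  ||u||_{H^1}^2 = ∫_0^L u(x)^2 dx + ∫_0^L u'(x)^2 dx.
Compute u'(x) = -3*x**2 - 2.
Then u(x)^2 = x**6 + 4*x**4 - 6*x**3 + 4*x**2 - 12*x + 9 and u'(x)^2 = 9*x**4 + 12*x**2 + 4.
Integrate each monomial from 0 to 5 using ∫_0^5 c·x^n dx = c·5^(n+1)/(n+1):
  ∫_0^5 u(x)^2 dx = ∫_0^5 (x^6 + 4*x^4 - 6*x^3 + 4*x^2 - 12*x + 9) dx. Term by term:
    ∫_0^5 x^6 dx = 78125/7;  ∫_0^5 4*x^4 dx = 2500;  ∫_0^5 -6*x^3 dx = -1875/2;
    ∫_0^5 4*x^2 dx = 500/3;  ∫_0^5 -12*x dx = -150;  ∫_0^5 9 dx = 45.
  Sum: 78125/7 + 2500 − 1875/2 + 500/3 − 150 + 45 = 536965/42.
  ∫_0^5 u'(x)^2 dx = ∫_0^5 (9*x^4 + 12*x^2 + 4) dx. Term by term:
    ∫_0^5 9*x^4 dx = 5625;  ∫_0^5 12*x^2 dx = 500;  ∫_0^5 4 dx = 20.
  Sum: 5625 + 500 + 20 = 6145.
Adding: ||u||_{H^1}^2 = 536965/42 + 6145 = 795055/42.


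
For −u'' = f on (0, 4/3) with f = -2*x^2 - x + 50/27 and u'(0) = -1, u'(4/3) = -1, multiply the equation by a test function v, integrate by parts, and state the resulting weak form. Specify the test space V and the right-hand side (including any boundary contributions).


V = H^1(0, 4/3) (v unrestricted at boundary; u is determined up to an additive constant); weak form: ∫_0^4/3 u'v' dx = ∫_0^4/3 (-2*x^2 - x + 50/27) v dx − v(4/3) + v(0) for all v ∈ V.

Multiply both sides by a test function v and integrate from 0 to 4/3:
  ∫_0^4/3 −u''(x) v(x) dx = ∫_0^4/3 f(x) v(x) dx.
Integrate the LHS by parts once:
  ∫_0^4/3 −u'' v dx = −[u'(x) v(x)]_0^4/3 + ∫_0^4/3 u'(x) v'(x) dx.
Thus ∫_0^4/3 u'(x) v'(x) dx = ∫_0^4/3 f(x) v(x) dx + [u'(x) v(x)]_0^4/3.
Choose V so that boundary terms are either known or forced to vanish.
u has inhomogeneous Neumann u'(0) = -1, u'(4/3) = -1. [u' v]_0^4/3 = (-1)·v(4/3) − (-1)·v(0) = − v(4/3) + v(0). Take V = H^1(0, 4/3); boundary term becomes part of RHS.
Weak formulation: find u (satisfying any essential BC) such that ∫_0^4/3 u'(x) v'(x) dx = ∫_0^4/3 f v dx − v(4/3) + v(0) for all v ∈ V (Neumann data are natural BCs: they enter the RHS as boundary terms).
Substituting f(x) = -2*x^2 - x + 50/27, the right-hand side is ∫_0^4/3 (-2*x^2 - x + 50/27) v dx − v(4/3) + v(0).
Compatibility check (pure Neumann): taking v ≡ 1 ∈ V gives 0 = ∫_0^4/3 f dx + (-1) − (-1), i.e. ∫_0^4/3 f dx must equal u'(0) − u'(4/3) = 0. Indeed ∫_0^4/3 (-2*x^2 - x + 50/27) dx = 0, so the data are compatible. The solution is then unique only up to an additive constant (fix it e.g. by requiring ∫_0^4/3 u dx = 0).


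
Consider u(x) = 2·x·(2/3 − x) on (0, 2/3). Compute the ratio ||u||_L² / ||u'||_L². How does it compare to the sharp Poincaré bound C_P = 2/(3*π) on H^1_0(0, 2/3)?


||u||_L² / ||u'||_L² = sqrt(10)/15 < C_P = 2/(3*π).

u(x) = 2·x·(2/3 − x), so u'(x) = 4/3 - 4*x.
u(x) = 2·x·(2/3 − x) vanishes at x = 0 and x = 2/3, so u ∈ H^1_0(0, 2/3). Differentiate via the product rule and integrate the resulting polynomials term by term.
  ∫_0^2/3 u² dx = ∫_0^2/3 (4*x^4 - 16*x^3/3 + 16*x^2/9) dx. Term by term:
    ∫_0^2/3 4*x^4 dx = 128/1215;  ∫_0^2/3 -16*x^3/3 dx = -64/243;  ∫_0^2/3 16*x^2/9 dx = 128/729.
  Sum: 128/1215 − 64/243 + 128/729 = 64/3645.
  ∫_0^2/3 (u')² dx = ∫_0^2/3 (16*x^2 - 32*x/3 + 16/9) dx. Term by term:
    ∫_0^2/3 16*x^2 dx = 128/81;  ∫_0^2/3 -32*x/3 dx = -64/27;  ∫_0^2/3 16/9 dx = 32/27.
  Sum: 128/81 − 64/27 + 32/27 = 32/81.
∫_0^2/3 u² dx = 64/3645, so ||u||_L² = 8*sqrt(5)/135.
∫_0^2/3 (u')² dx = 32/81, so ||u'||_L² = 4*sqrt(2)/9.
Ratio ||u||_L² / ||u'||_L² = sqrt(10)/15.
Sharp Poincaré constant on H^1_0(0, 2/3) is C_P = L/π = 2/(3*π), achieved by sin(3*π/2·x).
A polynomial bump cannot attain the sharp Poincaré constant (only the first sine eigenfunction does), so the ratio is strictly less than C_P, consistent with ||u||_L² ≤ C_P ||u'||_L².


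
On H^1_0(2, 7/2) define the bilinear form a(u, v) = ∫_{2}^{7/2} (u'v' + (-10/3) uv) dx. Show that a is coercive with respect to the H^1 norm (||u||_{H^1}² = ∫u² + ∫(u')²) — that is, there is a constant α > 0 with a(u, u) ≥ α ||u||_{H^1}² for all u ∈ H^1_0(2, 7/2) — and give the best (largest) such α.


α = 2*(-15 + 2*π^2)/(9 + 4*π^2)

Coercivity of a(·,·) on H^1_0(2, 7/2) means a(u, u) ≥ α ||u||_{H^1}² for every u ∈ H^1_0.
The interval has length L = 3/2, and Poincaré/coercivity depend only on L. Here a(u, u) = ∫(u')² + (-10/3)·∫u².
Here c = -10/3 < 0 with |c| < (π/L)² = 4*π^2/9, so coercivity still holds. The condition a(u,u) ≥ α||u||_{H^1}² reads (1−α)∫(u')² ≥ (α−c)∫u². Any admissible α is ≤ 1 (rapidly oscillating u have ∫u²/∫(u')² → 0), and α = 1 would force 0 ≥ (1−c)∫u², impossible since c < 1; so 1−α > 0. By the sharp Poincaré inequality on H^1_0 of an interval of length L, ∫(u')² ≥ (π/L)²∫u² with equality for the first sine mode sin(π(x−x₀)/L) (x₀ the left endpoint), so the inequality holds for all u iff (1−α)(π/L)² ≥ α − c, i.e. α ≤ ((π/L)² + c)/((π/L)² + 1) = (1 + c(L/π)²)/(1 + (L/π)²). (Direct route, valid since c ≤ 0: Poincaré gives c∫u² ≥ c(L/π)²∫(u')², so a(u,u) ≥ (1 + c(L/π)²)∫(u')², while ||u||_{H^1}² ≤ (1 + (L/π)²)∫(u')²; dividing yields the same α.) With (π/L)² = 4*π^2/9 and c = -10/3, the largest admissible constant is α = ((π/L)² + c)/((π/L)² + 1).
Simplifying, α = 2*(-15 + 2*π^2)/(9 + 4*π^2).


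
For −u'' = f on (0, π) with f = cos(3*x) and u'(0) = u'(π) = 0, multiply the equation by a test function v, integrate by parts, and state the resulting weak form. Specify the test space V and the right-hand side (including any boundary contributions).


V = H^1(0, π) (no boundary constraint on v; u is determined up to an additive constant); weak form: ∫_0^π u'v' dx = ∫_0^π (cos(3*x)) v dx for all v ∈ V.

Multiply both sides by a test function v and integrate from 0 to π:
  ∫_0^π −u''(x) v(x) dx = ∫_0^π f(x) v(x) dx.
Integrate the LHS by parts once:
  ∫_0^π −u'' v dx = −[u'(x) v(x)]_0^π + ∫_0^π u'(x) v'(x) dx.
Thus ∫_0^π u'(x) v'(x) dx = ∫_0^π f(x) v(x) dx + [u'(x) v(x)]_0^π.
Choose V so that boundary terms are either known or forced to vanish.
u has homogeneous Neumann: u'(0) = u'(π) = 0. So [u' v]_0^π = 0·v(π) − 0·v(0) = 0 for any v; take V = H^1(0, π).
Weak formulation: find u (satisfying any essential BC) such that ∫_0^π u'(x) v'(x) dx = ∫_0^π f v dx for all v ∈ V (homogeneous Neumann, so boundary terms vanish).
Substituting f(x) = cos(3*x), the right-hand side is ∫_0^π (cos(3*x)) v dx.
Compatibility check (pure Neumann): taking v ≡ 1 ∈ V gives 0 = ∫_0^π f dx + (0) − (0), i.e. ∫_0^π f dx must equal u'(0) − u'(π) = 0. Indeed ∫_0^π (cos(3*x)) dx = 0, so the data are compatible. The solution is then unique only up to an additive constant (fix it e.g. by requiring ∫_0^π u dx = 0).


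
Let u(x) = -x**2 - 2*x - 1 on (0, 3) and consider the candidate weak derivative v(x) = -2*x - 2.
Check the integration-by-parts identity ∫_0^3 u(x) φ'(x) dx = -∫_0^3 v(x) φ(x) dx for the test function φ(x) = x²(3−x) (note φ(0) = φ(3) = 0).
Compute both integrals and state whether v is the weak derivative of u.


LHS = 189/5, RHS = 189/5. Yes, v = u' weakly.

u(x) = -x**2 - 2*x - 1, classical derivative u'(x) = -2*x - 2.
φ(x) = x²(3−x), so φ'(x) = 3*x*(2 - x).
Note φ(0) = φ(3) = 0, so the boundary term u·φ vanishes.
LHS = ∫_0^3 u(x) φ'(x) dx = ∫_0^3 (3*x^4 - 9*x^2 - 6*x) dx. Term by term:
  ∫_0^3 3*x^4 dx = 729/5;  ∫_0^3 -9*x^2 dx = -81;  ∫_0^3 -6*x dx = -27.
Sum: 729/5 − 81 − 27 = 189/5.
So LHS = 189/5.
∫_0^3 v(x) φ(x) dx = ∫_0^3 (2*x^4 - 4*x^3 - 6*x^2) dx. Term by term:
  ∫_0^3 2*x^4 dx = 486/5;  ∫_0^3 -4*x^3 dx = -81;  ∫_0^3 -6*x^2 dx = -54.
Sum: 486/5 − 81 − 54 = -189/5.
So RHS = -∫_0^3 v(x) φ(x) dx = 189/5.
LHS = RHS, so the identity holds for this test φ.
Moreover u is smooth here and v(x) = u'(x) = -2*x - 2 pointwise, so the identity holds for every test function. Hence v is the weak derivative of u.


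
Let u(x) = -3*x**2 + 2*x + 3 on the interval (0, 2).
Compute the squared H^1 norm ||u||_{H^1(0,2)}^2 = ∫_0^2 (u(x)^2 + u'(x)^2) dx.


||u||_{H^1}^2 = 1054/15

The H^1 norm (squared) on an interval (0, L) is
  ||u||_{H^1}^2 = ∫_0^L u(x)^2 dx + ∫_0^L u'(x)^2 dx.
Compute u'(x) = 2 - 6*x.
Then u(x)^2 = 9*x**4 - 12*x**3 - 14*x**2 + 12*x + 9 and u'(x)^2 = 36*x**2 - 24*x + 4.
Integrate each monomial from 0 to 2 using ∫_0^2 c·x^n dx = c·2^(n+1)/(n+1):
  ∫_0^2 u(x)^2 dx = ∫_0^2 (9*x^4 - 12*x^3 - 14*x^2 + 12*x + 9) dx. Term by term:
    ∫_0^2 9*x^4 dx = 288/5;  ∫_0^2 -12*x^3 dx = -48;  ∫_0^2 -14*x^2 dx = -112/3;
    ∫_0^2 12*x dx = 24;  ∫_0^2 9 dx = 18.
  Sum: 288/5 − 48 − 112/3 + 24 + 18 = 214/15.
  ∫_0^2 u'(x)^2 dx = ∫_0^2 (36*x^2 - 24*x + 4) dx. Term by term:
    ∫_0^2 36*x^2 dx = 96;  ∫_0^2 -24*x dx = -48;  ∫_0^2 4 dx = 8.
  Sum: 96 − 48 + 8 = 56.
Adding: ||u||_{H^1}^2 = 214/15 + 56 = 1054/15.


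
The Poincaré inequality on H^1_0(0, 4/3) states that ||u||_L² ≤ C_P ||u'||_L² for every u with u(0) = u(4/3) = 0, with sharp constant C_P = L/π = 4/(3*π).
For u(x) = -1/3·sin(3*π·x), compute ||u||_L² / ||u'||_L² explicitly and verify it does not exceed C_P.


||u||_L² / ||u'||_L² = 1/(3*π) < C_P = 4/(3*π).

u(x) = -1/3·sin(3*π·x), so u'(x) = -π*cos(3*π*x).
Writing u(x) = A·sin(kπx/L) with A = -1/3 and k = 4, use ∫_0^L sin²(kπx/L) dx = L/2 and ∫_0^L cos²(kπx/L) dx = L/2.
u² = 1/9·sin²(3*π·x) and (u')² = π^2·cos²(3*π·x), and each of sin², cos² integrates to L/2 = 2/3 over (0, 4/3).
∫_0^4/3 u² dx = 2/27, so ||u||_L² = sqrt(6)/9.
∫_0^4/3 (u')² dx = 2*π^2/3, so ||u'||_L² = sqrt(6)*π/3.
Ratio ||u||_L² / ||u'||_L² = 1/(3*π).
Sharp Poincaré constant on H^1_0(0, 4/3) is C_P = L/π = 4/(3*π), achieved by sin(3*π/4·x).
This is the k = 4 harmonic; the ratio L/(kπ) is strictly less than C_P = L/π, consistent with the sharp inequality ||u||_L² ≤ C_P ||u'||_L².


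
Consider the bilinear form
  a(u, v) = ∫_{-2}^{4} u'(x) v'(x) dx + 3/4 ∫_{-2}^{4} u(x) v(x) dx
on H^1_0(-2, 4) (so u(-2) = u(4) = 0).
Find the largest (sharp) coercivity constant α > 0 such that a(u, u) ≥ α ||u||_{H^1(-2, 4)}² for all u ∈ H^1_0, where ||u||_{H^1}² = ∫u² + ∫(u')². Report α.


α = (π^2 + 27)/(π^2 + 36)

Coercivity of a(·,·) on H^1_0(-2, 4) means a(u, u) ≥ α ||u||_{H^1}² for every u ∈ H^1_0.
The interval has length L = 6, and Poincaré/coercivity depend only on L. Here a(u, u) = ∫(u')² + (3/4)·∫u².
Here 0 < c = 3/4 < 1. The condition a(u,u) ≥ α||u||_{H^1}² reads (1−α)∫(u')² ≥ (α−c)∫u². Any admissible α is ≤ 1 (rapidly oscillating u have ∫u²/∫(u')² → 0), and α = 1 would force 0 ≥ (1−c)∫u², impossible since c < 1; so 1−α > 0. By the sharp Poincaré inequality on H^1_0 of an interval of length L, ∫(u')² ≥ (π/L)²∫u² with equality for the first sine mode sin(π(x−x₀)/L) (x₀ the left endpoint), so the inequality holds for all u iff (1−α)(π/L)² ≥ α − c, i.e. α ≤ ((π/L)² + c)/((π/L)² + 1) = (1 + c(L/π)²)/(1 + (L/π)²). With (π/L)² = π^2/36 and c = 3/4, the largest admissible constant is α = ((π/L)² + c)/((π/L)² + 1).
Simplifying, α = (π^2 + 27)/(π^2 + 36).


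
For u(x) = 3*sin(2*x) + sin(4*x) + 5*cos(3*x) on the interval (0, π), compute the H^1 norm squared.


||u||_{H^1(0,π)}^2 = -880/7 + 156*π

u'(x) = -15*sin(3*x) + 6*cos(2*x) + 4*cos(4*x).
Expand u² and (u')² and integrate term by term on (0, π), using: for integers n ≥ 1, ∫_0^π sin²(nx) dx = ∫_0^π cos²(nx) dx = π/2; for n ≠ n', ∫_0^π sin(nx)sin(n'x) dx = ∫_0^π cos(nx)cos(n'x) dx = 0; and by product-to-sum, ∫_0^π sin(nx)cos(n'x) dx = ½∫_0^π [sin((n+n')x) + sin((n−n')x)] dx, which is 0 when n+n' is even and 2n/(n²−n'²) when n+n' is odd (it need not vanish on (0, π)).
  u² squared terms: (3)²·∫sin(2x)² dx = 9·π/2 = 9*π/2;  (5)²·∫cos(3x)² dx = 25·π/2 = 25*π/2;  (1)²·∫sin(4x)² dx = 1·π/2 = π/2.
  u² cross terms: 2·(3)·(5)·∫sin(2x)·cos(3x) dx = 30·(-4/5) = -24;  2·(3)·(1)·∫sin(2x)·sin(4x) dx = 6·(0) = 0;  2·(5)·(1)·∫cos(3x)·sin(4x) dx = 10·(8/7) = 80/7.
  So ∫_0^π u² dx = 9*π/2 + 25*π/2 + π/2 − 24 + 0 + 80/7 = -88/7 + 35*π/2.
  (u')² squared terms: (-15)²·∫sin(3x)² dx = 225·π/2 = 225*π/2;  (4)²·∫cos(4x)² dx = 16·π/2 = 8*π;  (6)²·∫cos(2x)² dx = 36·π/2 = 18*π.
  (u')² cross terms: 2·(-15)·(4)·∫sin(3x)·cos(4x) dx = -120·(-6/7) = 720/7;  2·(-15)·(6)·∫sin(3x)·cos(2x) dx = -180·(6/5) = -216;  2·(4)·(6)·∫cos(4x)·cos(2x) dx = 48·(0) = 0.
  So ∫_0^π (u')² dx = 225*π/2 + 8*π + 18*π + 720/7 − 216 + 0 = -792/7 + 277*π/2.
||u||_{H^1}^2 = (-88/7 + 35*π/2) + (-792/7 + 277*π/2) = -880/7 + 156*π.


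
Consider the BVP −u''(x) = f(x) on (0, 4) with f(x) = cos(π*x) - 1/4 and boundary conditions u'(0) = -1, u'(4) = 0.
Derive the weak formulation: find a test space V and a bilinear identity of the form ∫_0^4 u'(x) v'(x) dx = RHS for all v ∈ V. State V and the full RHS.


V = H^1(0, 4) (v unrestricted at boundary; u is determined up to an additive constant); weak form: ∫_0^4 u'v' dx = ∫_0^4 (cos(π*x) - 1/4) v dx + v(0) for all v ∈ V.

Multiply both sides by a test function v and integrate from 0 to 4:
  ∫_0^4 −u''(x) v(x) dx = ∫_0^4 f(x) v(x) dx.
Integrate the LHS by parts once:
  ∫_0^4 −u'' v dx = −[u'(x) v(x)]_0^4 + ∫_0^4 u'(x) v'(x) dx.
Thus ∫_0^4 u'(x) v'(x) dx = ∫_0^4 f(x) v(x) dx + [u'(x) v(x)]_0^4.
Choose V so that boundary terms are either known or forced to vanish.
u has inhomogeneous Neumann u'(0) = -1, u'(4) = 0. [u' v]_0^4 = (0)·v(4) − (-1)·v(0) = v(0). Take V = H^1(0, 4); boundary term becomes part of RHS.
Weak formulation: find u (satisfying any essential BC) such that ∫_0^4 u'(x) v'(x) dx = ∫_0^4 f v dx + v(0) for all v ∈ V (Neumann data are natural BCs: they enter the RHS as boundary terms).
Substituting f(x) = cos(π*x) - 1/4, the right-hand side is ∫_0^4 (cos(π*x) - 1/4) v dx + v(0).
Compatibility check (pure Neumann): taking v ≡ 1 ∈ V gives 0 = ∫_0^4 f dx + (0) − (-1), i.e. ∫_0^4 f dx must equal u'(0) − u'(4) = -1. Indeed ∫_0^4 (cos(π*x) - 1/4) dx = -1, so the data are compatible. The solution is then unique only up to an additive constant (fix it e.g. by requiring ∫_0^4 u dx = 0).


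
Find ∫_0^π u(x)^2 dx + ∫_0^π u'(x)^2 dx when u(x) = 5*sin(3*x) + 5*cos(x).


||u||_{H^1(0,π)}^2 = 150*π

u'(x) = -5*sin(x) + 15*cos(3*x).
Expand u² and (u')² and integrate term by term on (0, π), using: for integers n ≥ 1, ∫_0^π sin²(nx) dx = ∫_0^π cos²(nx) dx = π/2; for n ≠ n', ∫_0^π sin(nx)sin(n'x) dx = ∫_0^π cos(nx)cos(n'x) dx = 0; and by product-to-sum, ∫_0^π sin(nx)cos(n'x) dx = ½∫_0^π [sin((n+n')x) + sin((n−n')x)] dx, which is 0 when n+n' is even and 2n/(n²−n'²) when n+n' is odd (it need not vanish on (0, π)).
  u² squared terms: (5)²·∫cos(x)² dx = 25·π/2 = 25*π/2;  (5)²·∫sin(3x)² dx = 25·π/2 = 25*π/2.
  u² cross terms: 2·(5)·(5)·∫cos(x)·sin(3x) dx = 50·(0) = 0.
  So ∫_0^π u² dx = 25*π/2 + 25*π/2 + 0 = 25*π.
  (u')² squared terms: (-5)²·∫sin(x)² dx = 25·π/2 = 25*π/2;  (15)²·∫cos(3x)² dx = 225·π/2 = 225*π/2.
  (u')² cross terms: 2·(-5)·(15)·∫sin(x)·cos(3x) dx = -150·(0) = 0.
  So ∫_0^π (u')² dx = 25*π/2 + 225*π/2 + 0 = 125*π.
||u||_{H^1}^2 = (25*π) + (125*π) = 150*π.


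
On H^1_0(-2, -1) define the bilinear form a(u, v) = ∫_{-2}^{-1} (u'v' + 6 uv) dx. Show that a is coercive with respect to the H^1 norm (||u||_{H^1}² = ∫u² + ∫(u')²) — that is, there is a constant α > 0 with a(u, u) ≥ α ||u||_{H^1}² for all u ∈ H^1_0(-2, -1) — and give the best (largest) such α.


α = 1

Coercivity of a(·,·) on H^1_0(-2, -1) means a(u, u) ≥ α ||u||_{H^1}² for every u ∈ H^1_0.
The interval has length L = 1, and Poincaré/coercivity depend only on L. Here a(u, u) = ∫(u')² + (6)·∫u².
Here c = 6 ≥ 1, so a(u,u) = ∫(u')² + c∫u² ≥ ∫(u')² + ∫u² = ||u||_{H^1}², i.e. α = 1 works. No larger α is possible: a(u,u) ≥ α||u||_{H^1}² means (1−α)∫(u')² ≥ (α−c)∫u², and for the modes u_n = sin(nπ(x−x₀)/L) (x₀ the left endpoint) one has ∫u_n²/∫(u_n')² = (L/(nπ))² → 0, so a(u_n,u_n)/||u_n||_{H^1}² → 1. Hence the optimal constant is α = 1.
Therefore α = 1.


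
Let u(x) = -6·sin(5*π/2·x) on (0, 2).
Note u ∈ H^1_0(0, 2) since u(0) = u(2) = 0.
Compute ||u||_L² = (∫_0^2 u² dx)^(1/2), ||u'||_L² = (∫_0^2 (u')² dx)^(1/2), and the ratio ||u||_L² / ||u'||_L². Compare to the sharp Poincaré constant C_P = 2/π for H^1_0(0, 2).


||u||_L² / ||u'||_L² = 2/(5*π) < C_P = 2/π.

u(x) = -6·sin(5*π/2·x), so u'(x) = -15*π*cos(5*π*x/2).
Writing u(x) = A·sin(kπx/L) with A = -6 and k = 5, use ∫_0^L sin²(kπx/L) dx = L/2 and ∫_0^L cos²(kπx/L) dx = L/2.
u² = 36·sin²(5*π/2·x) and (u')² = 225*π^2·cos²(5*π/2·x), and each of sin², cos² integrates to L/2 = 1 over (0, 2).
∫_0^2 u² dx = 36, so ||u||_L² = 6.
∫_0^2 (u')² dx = 225*π^2, so ||u'||_L² = 15*π.
Ratio ||u||_L² / ||u'||_L² = 2/(5*π).
Sharp Poincaré constant on H^1_0(0, 2) is C_P = L/π = 2/π, achieved by sin(π/2·x).
This is the k = 5 harmonic; the ratio L/(kπ) is strictly less than C_P = L/π, consistent with the sharp inequality ||u||_L² ≤ C_P ||u'||_L².


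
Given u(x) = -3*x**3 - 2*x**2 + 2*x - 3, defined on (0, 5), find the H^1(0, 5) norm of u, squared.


||u||_{H^1}^2 = 7966655/42

The H^1 norm (squared) on an interval (0, L) is
  ||u||_{H^1}^2 = ∫_0^L u(x)^2 dx + ∫_0^L u'(x)^2 dx.
Compute u'(x) = -9*x**2 - 4*x + 2.
Then u(x)^2 = 9*x**6 + 12*x**5 - 8*x**4 + 10*x**3 + 16*x**2 - 12*x + 9 and u'(x)^2 = 81*x**4 + 72*x**3 - 20*x**2 - 16*x + 4.
Integrate each monomial from 0 to 5 using ∫_0^5 c·x^n dx = c·5^(n+1)/(n+1):
  ∫_0^5 u(x)^2 dx = ∫_0^5 (9*x^6 + 12*x^5 - 8*x^4 + 10*x^3 + 16*x^2 - 12*x + 9) dx. Term by term:
    ∫_0^5 9*x^6 dx = 703125/7;  ∫_0^5 12*x^5 dx = 31250;  ∫_0^5 -8*x^4 dx = -5000;
    ∫_0^5 10*x^3 dx = 3125/2;  ∫_0^5 16*x^2 dx = 2000/3;  ∫_0^5 -12*x dx = -150;
    ∫_0^5 9 dx = 45.
  Sum: 703125/7 + 31250 − 5000 + 3125/2 + 2000/3 − 150 + 45 = 5410465/42.
  ∫_0^5 u'(x)^2 dx = ∫_0^5 (81*x^4 + 72*x^3 - 20*x^2 - 16*x + 4) dx. Term by term:
    ∫_0^5 81*x^4 dx = 50625;  ∫_0^5 72*x^3 dx = 11250;  ∫_0^5 -20*x^2 dx = -2500/3;
    ∫_0^5 -16*x dx = -200;  ∫_0^5 4 dx = 20.
  Sum: 50625 + 11250 − 2500/3 − 200 + 20 = 182585/3.
Adding: ||u||_{H^1}^2 = 5410465/42 + 182585/3 = 7966655/42.


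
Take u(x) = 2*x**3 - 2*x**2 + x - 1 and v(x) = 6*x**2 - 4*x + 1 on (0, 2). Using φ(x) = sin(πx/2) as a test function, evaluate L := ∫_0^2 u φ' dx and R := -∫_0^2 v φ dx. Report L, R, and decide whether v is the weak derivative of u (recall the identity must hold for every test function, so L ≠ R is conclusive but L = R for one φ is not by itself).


LHS = -36/π + 192/π^3, RHS = -36/π + 192/π^3. Yes, v = u' weakly.

u(x) = 2*x**3 - 2*x**2 + x - 1, classical derivative u'(x) = 6*x**2 - 4*x + 1.
φ(x) = sin(πx/2), so φ'(x) = π*cos(π*x/2)/2.
Note φ(0) = φ(2) = 0, so the boundary term u·φ vanishes.
LHS = ∫_0^2 u(x) φ'(x) dx = ∫_0^2 (π*x^3*cos(π*x/2) - π*x^2*cos(π*x/2) + π*x*cos(π*x/2)/2 - π*cos(π*x/2)/2) dx. Term by term:
  ∫_0^2 -π*cos(π*x/2)/2 dx = 0;  ∫_0^2 π*x^3*cos(π*x/2) dx = -48/π + 192/π^3;  ∫_0^2 π*x*cos(π*x/2)/2 dx = -4/π;
  ∫_0^2 -π*x^2*cos(π*x/2) dx = 16/π.
Sum: 0 + -48/π + 192/π^3 − 4/π + 16/π = -36/π + 192/π^3.
So LHS = -36/π + 192/π^3.
∫_0^2 v(x) φ(x) dx = ∫_0^2 (6*x^2*sin(π*x/2) - 4*x*sin(π*x/2) + sin(π*x/2)) dx. Term by term:
  ∫_0^2 -4*x*sin(π*x/2) dx = -16/π;  ∫_0^2 6*x^2*sin(π*x/2) dx = -192/π^3 + 48/π;  ∫_0^2 sin(π*x/2) dx = 4/π.
Sum: -16/π + -192/π^3 + 48/π + 4/π = -192/π^3 + 36/π.
So RHS = -∫_0^2 v(x) φ(x) dx = -36/π + 192/π^3.
LHS = RHS, so the identity holds for this test φ.
Moreover u is smooth here and v(x) = u'(x) = 6*x**2 - 4*x + 1 pointwise, so the identity holds for every test function. Hence v is the weak derivative of u.


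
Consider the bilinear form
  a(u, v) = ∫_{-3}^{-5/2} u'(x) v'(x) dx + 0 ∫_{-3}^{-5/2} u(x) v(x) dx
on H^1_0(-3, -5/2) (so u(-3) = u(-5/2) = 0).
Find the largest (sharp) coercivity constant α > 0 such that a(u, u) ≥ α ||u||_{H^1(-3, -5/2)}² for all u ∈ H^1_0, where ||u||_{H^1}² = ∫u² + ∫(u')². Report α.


α = 4*π^2/(1 + 4*π^2)

Coercivity of a(·,·) on H^1_0(-3, -5/2) means a(u, u) ≥ α ||u||_{H^1}² for every u ∈ H^1_0.
The interval has length L = 1/2, and Poincaré/coercivity depend only on L. Here a(u, u) = ∫(u')² + (0)·∫u².
Here c = 0, so a(u,u) = ∫(u')² alone. The condition a(u,u) ≥ α||u||_{H^1}² reads (1−α)∫(u')² ≥ (α−c)∫u². Any admissible α is ≤ 1 (rapidly oscillating u have ∫u²/∫(u')² → 0), and α = 1 would force 0 ≥ (1−c)∫u², impossible since c < 1; so 1−α > 0. By the sharp Poincaré inequality on H^1_0 of an interval of length L, ∫(u')² ≥ (π/L)²∫u² with equality for the first sine mode sin(π(x−x₀)/L) (x₀ the left endpoint), so the inequality holds for all u iff (1−α)(π/L)² ≥ α − c, i.e. α ≤ ((π/L)² + c)/((π/L)² + 1) = (1 + c(L/π)²)/(1 + (L/π)²). (Direct route, valid since c ≤ 0: Poincaré gives c∫u² ≥ c(L/π)²∫(u')², so a(u,u) ≥ (1 + c(L/π)²)∫(u')², while ||u||_{H^1}² ≤ (1 + (L/π)²)∫(u')²; dividing yields the same α.) With (π/L)² = 4*π^2 and c = 0, the largest admissible constant is α = ((π/L)² + c)/((π/L)² + 1).
Simplifying, α = 4*π^2/(1 + 4*π^2).


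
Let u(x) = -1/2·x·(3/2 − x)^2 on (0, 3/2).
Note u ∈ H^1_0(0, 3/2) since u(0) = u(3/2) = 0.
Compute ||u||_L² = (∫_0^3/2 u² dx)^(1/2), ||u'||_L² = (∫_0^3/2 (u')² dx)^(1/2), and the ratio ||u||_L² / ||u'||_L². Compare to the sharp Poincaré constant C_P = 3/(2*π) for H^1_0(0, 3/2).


||u||_L² / ||u'||_L² = 3*sqrt(14)/28 < C_P = 3/(2*π).

u(x) = -1/2·x·(3/2 − x)^2, so u'(x) = -3*x^2/2 + 3*x - 9/8.
u(x) = -1/2·x·(3/2 − x)^2 vanishes at x = 0 and x = 3/2, so u ∈ H^1_0(0, 3/2). Differentiate via the product rule and integrate the resulting polynomials term by term.
  ∫_0^3/2 u² dx = ∫_0^3/2 (x^6/4 - 3*x^5/2 + 27*x^4/8 - 27*x^3/8 + 81*x^2/64) dx. Term by term:
    ∫_0^3/2 x^6/4 dx = 2187/3584;  ∫_0^3/2 -3*x^5/2 dx = -729/256;  ∫_0^3/2 27*x^4/8 dx = 6561/1280;
    ∫_0^3/2 -27*x^3/8 dx = -2187/512;  ∫_0^3/2 81*x^2/64 dx = 729/512.
  Sum: 2187/3584 − 729/256 + 6561/1280 − 2187/512 + 729/512 = 729/17920.
  ∫_0^3/2 (u')² dx = ∫_0^3/2 (9*x^4/4 - 9*x^3 + 99*x^2/8 - 27*x/4 + 81/64) dx. Term by term:
    ∫_0^3/2 9*x^4/4 dx = 2187/640;  ∫_0^3/2 -9*x^3 dx = -729/64;  ∫_0^3/2 99*x^2/8 dx = 891/64;
    ∫_0^3/2 -27*x/4 dx = -243/32;  ∫_0^3/2 81/64 dx = 243/128.
  Sum: 2187/640 − 729/64 + 891/64 − 243/32 + 243/128 = 81/320.
∫_0^3/2 u² dx = 729/17920, so ||u||_L² = 27*sqrt(70)/1120.
∫_0^3/2 (u')² dx = 81/320, so ||u'||_L² = 9*sqrt(5)/40.
Ratio ||u||_L² / ||u'||_L² = 3*sqrt(14)/28.
Sharp Poincaré constant on H^1_0(0, 3/2) is C_P = L/π = 3/(2*π), achieved by sin(2*π/3·x).
A polynomial bump cannot attain the sharp Poincaré constant (only the first sine eigenfunction does), so the ratio is strictly less than C_P, consistent with ||u||_L² ≤ C_P ||u'||_L².
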